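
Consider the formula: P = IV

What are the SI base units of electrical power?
Units of each symbol in P = IV:
  I (current): A
  V (voltage, in volts): kg·m²/(s³·A)

Multiplying the contributions: [A] · [kg·m²/(s³·A)]
Adding exponents of each base unit: kg: 1, m: 2, s: -3
SI base units of electrical power: kg·m²/s³

Answer: kg·m²/s³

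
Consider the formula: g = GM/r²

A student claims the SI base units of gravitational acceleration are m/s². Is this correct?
Units of each symbol in g = GM/r²:
  G (gravitational constant): m³/(kg·s²)
  M (mass): kg
  r (distance): m  → to the power 2 in the denominator, contributes 1/m²

Multiplying the contributions: [m³/(kg·s²)] · [kg] · [1/m²]
Adding exponents of each base unit: m: 1, s: -2
SI base units of gravitational acceleration: m/s²

The claimed units m/s² match the derived units, so the claim is correct.

Answer: Yes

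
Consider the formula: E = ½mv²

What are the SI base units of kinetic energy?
Units of each symbol in E = ½mv²:
  m (mass): kg
  v (speed): m/s  → to the power 2, contributes m²/s²
  The factor ½ is dimensionless.

Multiplying the contributions: [kg] · [m²/s²]
Adding exponents of each base unit: kg: 1, m: 2, s: -2
SI base units of kinetic energy: kg·m²/s²

Answer: kg·m²/s²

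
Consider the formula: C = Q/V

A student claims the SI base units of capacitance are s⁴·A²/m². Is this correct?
Units of each symbol in C = Q/V:
  Q (charge, in coulombs): s·A
  V (voltage, in volts): kg·m²/(s³·A)  → in the denominator, contributes s³·A/(kg·m²)

Multiplying the contributions: [s·A] · [s³·A/(kg·m²)]
Adding exponents of each base unit: kg: -1, m: -2, s: 4, A: 2
SI base units of capacitance: s⁴·A²/(kg·m²)

The claimed units s⁴·A²/m² (exponents m: -2, s: 4, A: 2) do not match the derived units s⁴·A²/(kg·m²) (exponents kg: -1, m: -2, s: 4, A: 2), so the claim is incorrect.

Answer: No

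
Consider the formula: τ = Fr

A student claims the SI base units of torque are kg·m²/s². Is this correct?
Units of each symbol in τ = Fr:
  F (force): kg·m/s²
  r (lever arm): m

Multiplying the contributions: [kg·m/s²] · [m]
Adding exponents of each base unit: kg: 1, m: 2, s: -2
SI base units of torque: kg·m²/s²

The claimed units kg·m²/s² match the derived units, so the claim is correct.

Answer: Yes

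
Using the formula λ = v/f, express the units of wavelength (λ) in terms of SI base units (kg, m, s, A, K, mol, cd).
Units of each symbol in λ = v/f:
  v (wave speed): m/s
  f (frequency): 1/s  → in the denominator, contributes s

Multiplying the contributions: [m/s] · [s]
Adding exponents of each base unit: m: 1
SI base units of wavelength: m

Answer: m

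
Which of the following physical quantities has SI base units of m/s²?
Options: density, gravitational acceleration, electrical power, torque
Checking the SI base units of each option:
  density (ρ = m/V): kg/m³  ✗
  gravitational acceleration (g = GM/r²): m/s²  ✓ matches
  electrical power (P = IV): kg·m²/s³  ✗
  torque (τ = Fr): kg·m²/s²  ✗

Only gravitational acceleration has units m/s².

Answer: gravitational acceleration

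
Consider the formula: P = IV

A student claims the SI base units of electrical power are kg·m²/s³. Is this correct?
Units of each symbol in P = IV:
  I (current): A
  V (voltage, in volts): kg·m²/(s³·A)

Multiplying the contributions: [A] · [kg·m²/(s³·A)]
Adding exponents of each base unit: kg: 1, m: 2, s: -3
SI base units of electrical power: kg·m²/s³

The claimed units kg·m²/s³ match the derived units, so the claim is correct.

Answer: Yes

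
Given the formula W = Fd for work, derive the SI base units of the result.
Units of each symbol in W = Fd:
  F (force): kg·m/s²
  d (displacement): m

Multiplying the contributions: [kg·m/s²] · [m]
Adding exponents of each base unit: kg: 1, m: 2, s: -2
SI base units of work: kg·m²/s²

Answer: kg·m²/s²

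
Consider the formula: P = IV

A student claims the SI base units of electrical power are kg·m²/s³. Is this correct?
Units of each symbol in P = IV:
  I (current): A
  V (voltage, in volts): kg·m²/(s³·A)

Multiplying the contributions: [A] · [kg·m²/(s³·A)]
Adding exponents of each base unit: kg: 1, m: 2, s: -3
SI base units of electrical power: kg·m²/s³

The claimed units kg·m²/s³ match the derived units, so the claim is correct.

Answer: Yes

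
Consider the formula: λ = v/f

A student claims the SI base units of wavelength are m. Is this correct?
Units of each symbol in λ = v/f:
  v (wave speed): m/s
  f (frequency): 1/s  → in the denominator, contributes s

Multiplying the contributions: [m/s] · [s]
Adding exponents of each base unit: m: 1
SI base units of wavelength: m

The claimed units m match the derived units, so the claim is correct.

Answer: Yes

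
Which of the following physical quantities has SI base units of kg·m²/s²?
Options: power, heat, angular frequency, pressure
Checking the SI base units of each option:
  power (P = W/t): kg·m²/s³  ✗
  heat (Q = mcΔT): kg·m²/s²  ✓ matches
  angular frequency (ω = 2πf): 1/s  ✗
  pressure (P = F/A): kg/(m·s²)  ✗

Only heat has units kg·m²/s².

Answer: heat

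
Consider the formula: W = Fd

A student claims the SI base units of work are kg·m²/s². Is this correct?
Units of each symbol in W = Fd:
  F (force): kg·m/s²
  d (displacement): m

Multiplying the contributions: [kg·m/s²] · [m]
Adding exponents of each base unit: kg: 1, m: 2, s: -2
SI base units of work: kg·m²/s²

The claimed units kg·m²/s² match the derived units, so the claim is correct.

Answer: Yes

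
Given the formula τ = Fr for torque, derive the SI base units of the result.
Units of each symbol in τ = Fr:
  F (force): kg·m/s²
  r (lever arm): m

Multiplying the contributions: [kg·m/s²] · [m]
Adding exponents of each base unit: kg: 1, m: 2, s: -2
SI base units of torque: kg·m²/s²

Answer: kg·m²/s²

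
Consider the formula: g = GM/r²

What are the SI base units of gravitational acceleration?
Units of each symbol in g = GM/r²:
  G (gravitational constant): m³/(kg·s²)
  M (mass): kg
  r (distance): m  → to the power 2 in the denominator, contributes 1/m²

Multiplying the contributions: [m³/(kg·s²)] · [kg] · [1/m²]
Adding exponents of each base unit: m: 1, s: -2
SI base units of gravitational acceleration: m/s²

Answer: m/s²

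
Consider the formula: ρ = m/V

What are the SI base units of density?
Units of each symbol in ρ = m/V:
  m (mass): kg
  V (volume): m³  → in the denominator, contributes 1/m³

Multiplying the contributions: [kg] · [1/m³]
Adding exponents of each base unit: kg: 1, m: -3
SI base units of density: kg/m³

Answer: kg/m³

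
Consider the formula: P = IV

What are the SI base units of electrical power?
Units of each symbol in P = IV:
  I (current): A
  V (voltage, in volts): kg·m²/(s³·A)

Multiplying the contributions: [A] · [kg·m²/(s³·A)]
Adding exponents of each base unit: kg: 1, m: 2, s: -3
SI base units of electrical power: kg·m²/s³

Answer: kg·m²/s³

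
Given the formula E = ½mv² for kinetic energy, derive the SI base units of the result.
Units of each symbol in E = ½mv²:
  m (mass): kg
  v (speed): m/s  → to the power 2, contributes m²/s²
  The factor ½ is dimensionless.

Multiplying the contributions: [kg] · [m²/s²]
Adding exponents of each base unit: kg: 1, m: 2, s: -2
SI base units of kinetic energy: kg·m²/s²

Answer: kg·m²/s²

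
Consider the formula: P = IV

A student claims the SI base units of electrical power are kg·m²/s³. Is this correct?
Units of each symbol in P = IV:
  I (current): A
  V (voltage, in volts): kg·m²/(s³·A)

Multiplying the contributions: [A] · [kg·m²/(s³·A)]
Adding exponents of each base unit: kg: 1, m: 2, s: -3
SI base units of electrical power: kg·m²/s³

The claimed units kg·m²/s³ match the derived units, so the claim is correct.

Answer: Yes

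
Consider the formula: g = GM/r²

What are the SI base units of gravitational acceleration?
Units of each symbol in g = GM/r²:
  G (gravitational constant): m³/(kg·s²)
  M (mass): kg
  r (distance): m  → to the power 2 in the denominator, contributes 1/m²

Multiplying the contributions: [m³/(kg·s²)] · [kg] · [1/m²]
Adding exponents of each base unit: m: 1, s: -2
SI base units of gravitational acceleration: m/s²

Answer: m/s²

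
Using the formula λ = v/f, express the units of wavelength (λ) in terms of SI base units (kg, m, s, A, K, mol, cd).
Units of each symbol in λ = v/f:
  v (wave speed): m/s
  f (frequency): 1/s  → in the denominator, contributes s

Multiplying the contributions: [m/s] · [s]
Adding exponents of each base unit: m: 1
SI base units of wavelength: m

Answer: m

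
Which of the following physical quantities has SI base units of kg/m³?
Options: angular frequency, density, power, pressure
Checking the SI base units of each option:
  angular frequency (ω = 2πf): 1/s  ✗
  density (ρ = m/V): kg/m³  ✓ matches
  power (P = W/t): kg·m²/s³  ✗
  pressure (P = F/A): kg/(m·s²)  ✗

Only density has units kg/m³.

Answer: density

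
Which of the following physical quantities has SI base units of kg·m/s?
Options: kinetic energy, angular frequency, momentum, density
Checking the SI base units of each option:
  kinetic energy (E = ½mv²): kg·m²/s²  ✗
  angular frequency (ω = 2πf): 1/s  ✗
  momentum (p = mv): kg·m/s  ✓ matches
  density (ρ = m/V): kg/m³  ✗

Only momentum has units kg·m/s.

Answer: momentum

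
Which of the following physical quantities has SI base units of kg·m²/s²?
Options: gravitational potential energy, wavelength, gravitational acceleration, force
Checking the SI base units of each option:
  gravitational potential energy (U = -GMm/r): kg·m²/s²  ✓ matches
  wavelength (λ = v/f): m  ✗
  gravitational acceleration (g = GM/r²): m/s²  ✗
  force (F = ma): kg·m/s²  ✗

Only gravitational potential energy has units kg·m²/s².

Answer: gravitational potential energy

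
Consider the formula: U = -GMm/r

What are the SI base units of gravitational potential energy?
Units of each symbol in U = -GMm/r:
  G (gravitational constant): m³/(kg·s²)
  M (mass): kg
  m (mass): kg
  r (distance): m  → in the denominator, contributes 1/m
  The minus sign does not affect the units.

Multiplying the contributions: [m³/(kg·s²)] · [kg] · [kg] · [1/m]
Adding exponents of each base unit: kg: 1, m: 2, s: -2
SI base units of gravitational potential energy: kg·m²/s²

Answer: kg·m²/s²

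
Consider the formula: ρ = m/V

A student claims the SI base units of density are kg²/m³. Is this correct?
Units of each symbol in ρ = m/V:
  m (mass): kg
  V (volume): m³  → in the denominator, contributes 1/m³

Multiplying the contributions: [kg] · [1/m³]
Adding exponents of each base unit: kg: 1, m: -3
SI base units of density: kg/m³

The claimed units kg²/m³ (exponents kg: 2, m: -3) do not match the derived units kg/m³ (exponents kg: 1, m: -3), so the claim is incorrect.

Answer: No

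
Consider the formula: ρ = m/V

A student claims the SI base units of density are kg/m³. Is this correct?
Units of each symbol in ρ = m/V:
  m (mass): kg
  V (volume): m³  → in the denominator, contributes 1/m³

Multiplying the contributions: [kg] · [1/m³]
Adding exponents of each base unit: kg: 1, m: -3
SI base units of density: kg/m³

The claimed units kg/m³ match the derived units, so the claim is correct.

Answer: Yes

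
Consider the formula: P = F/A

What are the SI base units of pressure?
Units of each symbol in P = F/A:
  F (force): kg·m/s²
  A (area): m²  → in the denominator, contributes 1/m²

Multiplying the contributions: [kg·m/s²] · [1/m²]
Adding exponents of each base unit: kg: 1, m: -1, s: -2
SI base units of pressure: kg/(m·s²)

Answer: kg/(m·s²)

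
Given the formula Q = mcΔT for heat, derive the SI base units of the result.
Units of each symbol in Q = mcΔT:
  m (mass): kg
  c (specific heat capacity, in J/(kg·K)): m²/(s²·K)
  ΔT (temperature change): K

Multiplying the contributions: [kg] · [m²/(s²·K)] · [K]
Adding exponents of each base unit: kg: 1, m: 2, s: -2
SI base units of heat: kg·m²/s²

Answer: kg·m²/s²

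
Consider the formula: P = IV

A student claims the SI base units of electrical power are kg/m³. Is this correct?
Units of each symbol in P = IV:
  I (current): A
  V (voltage, in volts): kg·m²/(s³·A)

Multiplying the contributions: [A] · [kg·m²/(s³·A)]
Adding exponents of each base unit: kg: 1, m: 2, s: -3
SI base units of electrical power: kg·m²/s³

The claimed units kg/m³ (exponents kg: 1, m: -3) do not match the derived units kg·m²/s³ (exponents kg: 1, m: 2, s: -3), so the claim is incorrect.

Answer: No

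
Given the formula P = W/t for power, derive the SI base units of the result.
Units of each symbol in P = W/t:
  W (work): kg·m²/s²
  t (time): s  → in the denominator, contributes 1/s

Multiplying the contributions: [kg·m²/s²] · [1/s]
Adding exponents of each base unit: kg: 1, m: 2, s: -3
SI base units of power: kg·m²/s³

Answer: kg·m²/s³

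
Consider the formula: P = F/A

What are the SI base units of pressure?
Units of each symbol in P = F/A:
  F (force): kg·m/s²
  A (area): m²  → in the denominator, contributes 1/m²

Multiplying the contributions: [kg·m/s²] · [1/m²]
Adding exponents of each base unit: kg: 1, m: -1, s: -2
SI base units of pressure: kg/(m·s²)

Answer: kg/(m·s²)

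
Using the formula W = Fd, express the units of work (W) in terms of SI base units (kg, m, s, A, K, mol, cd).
Units of each symbol in W = Fd:
  F (force): kg·m/s²
  d (displacement): m

Multiplying the contributions: [kg·m/s²] · [m]
Adding exponents of each base unit: kg: 1, m: 2, s: -2
SI base units of work: kg·m²/s²

Answer: kg·m²/s²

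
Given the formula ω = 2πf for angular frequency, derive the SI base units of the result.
Units of each symbol in ω = 2πf:
  f (frequency): 1/s
  The factor 2π is dimensionless.

Multiplying the contributions: [1/s]
Adding exponents of each base unit: s: -1
SI base units of angular frequency: 1/s

Answer: 1/s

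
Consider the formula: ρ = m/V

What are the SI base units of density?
Units of each symbol in ρ = m/V:
  m (mass): kg
  V (volume): m³  → in the denominator, contributes 1/m³

Multiplying the contributions: [kg] · [1/m³]
Adding exponents of each base unit: kg: 1, m: -3
SI base units of density: kg/m³

Answer: kg/m³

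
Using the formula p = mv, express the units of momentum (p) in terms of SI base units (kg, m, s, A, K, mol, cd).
Units of each symbol in p = mv:
  m (mass): kg
  v (velocity): m/s

Multiplying the contributions: [kg] · [m/s]
Adding exponents of each base unit: kg: 1, m: 1, s: -1
SI base units of momentum: kg·m/s

Answer: kg·m/s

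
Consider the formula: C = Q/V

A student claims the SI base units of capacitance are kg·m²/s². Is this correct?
Units of each symbol in C = Q/V:
  Q (charge, in coulombs): s·A
  V (voltage, in volts): kg·m²/(s³·A)  → in the denominator, contributes s³·A/(kg·m²)

Multiplying the contributions: [s·A] · [s³·A/(kg·m²)]
Adding exponents of each base unit: kg: -1, m: -2, s: 4, A: 2
SI base units of capacitance: s⁴·A²/(kg·m²)

The claimed units kg·m²/s² (exponents kg: 1, m: 2, s: -2) do not match the derived units s⁴·A²/(kg·m²) (exponents kg: -1, m: -2, s: 4, A: 2), so the claim is incorrect.

Answer: No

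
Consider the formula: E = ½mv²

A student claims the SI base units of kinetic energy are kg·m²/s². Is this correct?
Units of each symbol in E = ½mv²:
  m (mass): kg
  v (speed): m/s  → to the power 2, contributes m²/s²
  The factor ½ is dimensionless.

Multiplying the contributions: [kg] · [m²/s²]
Adding exponents of each base unit: kg: 1, m: 2, s: -2
SI base units of kinetic energy: kg·m²/s²

The claimed units kg·m²/s² match the derived units, so the claim is correct.

Answer: Yes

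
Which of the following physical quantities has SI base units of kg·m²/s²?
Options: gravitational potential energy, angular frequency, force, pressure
Checking the SI base units of each option:
  gravitational potential energy (U = -GMm/r): kg·m²/s²  ✓ matches
  angular frequency (ω = 2πf): 1/s  ✗
  force (F = ma): kg·m/s²  ✗
  pressure (P = F/A): kg/(m·s²)  ✗

Only gravitational potential energy has units kg·m²/s².

Answer: gravitational potential energy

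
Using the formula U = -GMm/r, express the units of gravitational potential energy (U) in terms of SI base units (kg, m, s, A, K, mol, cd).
Units of each symbol in U = -GMm/r:
  G (gravitational constant): m³/(kg·s²)
  M (mass): kg
  m (mass): kg
  r (distance): m  → in the denominator, contributes 1/m
  The minus sign does not affect the units.

Multiplying the contributions: [m³/(kg·s²)] · [kg] · [kg] · [1/m]
Adding exponents of each base unit: kg: 1, m: 2, s: -2
SI base units of gravitational potential energy: kg·m²/s²

Answer: kg·m²/s²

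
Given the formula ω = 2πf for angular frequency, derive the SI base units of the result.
Units of each symbol in ω = 2πf:
  f (frequency): 1/s
  The factor 2π is dimensionless.

Multiplying the contributions: [1/s]
Adding exponents of each base unit: s: -1
SI base units of angular frequency: 1/s

Answer: 1/s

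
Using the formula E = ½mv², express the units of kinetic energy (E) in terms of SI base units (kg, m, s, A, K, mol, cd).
Units of each symbol in E = ½mv²:
  m (mass): kg
  v (speed): m/s  → to the power 2, contributes m²/s²
  The factor ½ is dimensionless.

Multiplying the contributions: [kg] · [m²/s²]
Adding exponents of each base unit: kg: 1, m: 2, s: -2
SI base units of kinetic energy: kg·m²/s²

Answer: kg·m²/s²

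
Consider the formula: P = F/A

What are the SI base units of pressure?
Units of each symbol in P = F/A:
  F (force): kg·m/s²
  A (area): m²  → in the denominator, contributes 1/m²

Multiplying the contributions: [kg·m/s²] · [1/m²]
Adding exponents of each base unit: kg: 1, m: -1, s: -2
SI base units of pressure: kg/(m·s²)

Answer: kg/(m·s²)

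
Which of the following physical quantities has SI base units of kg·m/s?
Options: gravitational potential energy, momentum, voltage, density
Checking the SI base units of each option:
  gravitational potential energy (U = -GMm/r): kg·m²/s²  ✗
  momentum (p = mv): kg·m/s  ✓ matches
  voltage (V = IR): kg·m²/(s³·A)  ✗
  density (ρ = m/V): kg/m³  ✗

Only momentum has units kg·m/s.

Answer: momentum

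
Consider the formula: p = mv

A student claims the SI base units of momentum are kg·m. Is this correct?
Units of each symbol in p = mv:
  m (mass): kg
  v (velocity): m/s

Multiplying the contributions: [kg] · [m/s]
Adding exponents of each base unit: kg: 1, m: 1, s: -1
SI base units of momentum: kg·m/s

The claimed units kg·m (exponents kg: 1, m: 1) do not match the derived units kg·m/s (exponents kg: 1, m: 1, s: -1), so the claim is incorrect.

Answer: No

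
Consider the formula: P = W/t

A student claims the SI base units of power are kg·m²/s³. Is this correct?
Units of each symbol in P = W/t:
  W (work): kg·m²/s²
  t (time): s  → in the denominator, contributes 1/s

Multiplying the contributions: [kg·m²/s²] · [1/s]
Adding exponents of each base unit: kg: 1, m: 2, s: -3
SI base units of power: kg·m²/s³

The claimed units kg·m²/s³ match the derived units, so the claim is correct.

Answer: Yes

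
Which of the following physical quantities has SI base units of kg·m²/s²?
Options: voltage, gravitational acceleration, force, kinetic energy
Checking the SI base units of each option:
  voltage (V = IR): kg·m²/(s³·A)  ✗
  gravitational acceleration (g = GM/r²): m/s²  ✗
  force (F = ma): kg·m/s²  ✗
  kinetic energy (E = ½mv²): kg·m²/s²  ✓ matches

Only kinetic energy has units kg·m²/s².

Answer: kinetic energy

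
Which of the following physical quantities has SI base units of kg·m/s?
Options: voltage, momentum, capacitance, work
Checking the SI base units of each option:
  voltage (V = IR): kg·m²/(s³·A)  ✗
  momentum (p = mv): kg·m/s  ✓ matches
  capacitance (C = Q/V): s⁴·A²/(kg·m²)  ✗
  work (W = Fd): kg·m²/s²  ✗

Only momentum has units kg·m/s.

Answer: momentum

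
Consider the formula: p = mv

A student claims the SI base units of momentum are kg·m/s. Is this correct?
Units of each symbol in p = mv:
  m (mass): kg
  v (velocity): m/s

Multiplying the contributions: [kg] · [m/s]
Adding exponents of each base unit: kg: 1, m: 1, s: -1
SI base units of momentum: kg·m/s

The claimed units kg·m/s match the derived units, so the claim is correct.

Answer: Yes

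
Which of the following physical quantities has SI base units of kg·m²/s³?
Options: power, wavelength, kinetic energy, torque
Checking the SI base units of each option:
  power (P = W/t): kg·m²/s³  ✓ matches
  wavelength (λ = v/f): m  ✗
  kinetic energy (E = ½mv²): kg·m²/s²  ✗
  torque (τ = Fr): kg·m²/s²  ✗

Only power has units kg·m²/s³.

Answer: power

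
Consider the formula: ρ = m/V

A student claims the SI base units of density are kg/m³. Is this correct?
Units of each symbol in ρ = m/V:
  m (mass): kg
  V (volume): m³  → in the denominator, contributes 1/m³

Multiplying the contributions: [kg] · [1/m³]
Adding exponents of each base unit: kg: 1, m: -3
SI base units of density: kg/m³

The claimed units kg/m³ match the derived units, so the claim is correct.

Answer: Yes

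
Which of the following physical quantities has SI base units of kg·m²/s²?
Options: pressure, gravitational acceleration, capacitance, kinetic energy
Checking the SI base units of each option:
  pressure (P = F/A): kg/(m·s²)  ✗
  gravitational acceleration (g = GM/r²): m/s²  ✗
  capacitance (C = Q/V): s⁴·A²/(kg·m²)  ✗
  kinetic energy (E = ½mv²): kg·m²/s²  ✓ matches

Only kinetic energy has units kg·m²/s².

Answer: kinetic energy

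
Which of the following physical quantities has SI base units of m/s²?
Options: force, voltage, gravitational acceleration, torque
Checking the SI base units of each option:
  force (F = ma): kg·m/s²  ✗
  voltage (V = IR): kg·m²/(s³·A)  ✗
  gravitational acceleration (g = GM/r²): m/s²  ✓ matches
  torque (τ = Fr): kg·m²/s²  ✗

Only gravitational acceleration has units m/s².

Answer: gravitational acceleration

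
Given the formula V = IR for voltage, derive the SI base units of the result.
Units of each symbol in V = IR:
  I (current): A
  R (resistance, in ohms): kg·m²/(s³·A²)

Multiplying the contributions: [A] · [kg·m²/(s³·A²)]
Adding exponents of each base unit: kg: 1, m: 2, s: -3, A: -1
SI base units of voltage: kg·m²/(s³·A)

Answer: kg·m²/(s³·A)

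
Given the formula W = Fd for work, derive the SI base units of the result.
Units of each symbol in W = Fd:
  F (force): kg·m/s²
  d (displacement): m

Multiplying the contributions: [kg·m/s²] · [m]
Adding exponents of each base unit: kg: 1, m: 2, s: -2
SI base units of work: kg·m²/s²

Answer: kg·m²/s²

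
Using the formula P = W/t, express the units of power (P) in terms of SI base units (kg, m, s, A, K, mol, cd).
Units of each symbol in P = W/t:
  W (work): kg·m²/s²
  t (time): s  → in the denominator, contributes 1/s

Multiplying the contributions: [kg·m²/s²] · [1/s]
Adding exponents of each base unit: kg: 1, m: 2, s: -3
SI base units of power: kg·m²/s³

Answer: kg·m²/s³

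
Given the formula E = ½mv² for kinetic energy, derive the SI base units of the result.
Units of each symbol in E = ½mv²:
  m (mass): kg
  v (speed): m/s  → to the power 2, contributes m²/s²
  The factor ½ is dimensionless.

Multiplying the contributions: [kg] · [m²/s²]
Adding exponents of each base unit: kg: 1, m: 2, s: -2
SI base units of kinetic energy: kg·m²/s²

Answer: kg·m²/s²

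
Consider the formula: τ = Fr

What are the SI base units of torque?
Units of each symbol in τ = Fr:
  F (force): kg·m/s²
  r (lever arm): m

Multiplying the contributions: [kg·m/s²] · [m]
Adding exponents of each base unit: kg: 1, m: 2, s: -2
SI base units of torque: kg·m²/s²

Answer: kg·m²/s²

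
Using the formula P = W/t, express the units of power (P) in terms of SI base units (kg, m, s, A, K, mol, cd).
Units of each symbol in P = W/t:
  W (work): kg·m²/s²
  t (time): s  → in the denominator, contributes 1/s

Multiplying the contributions: [kg·m²/s²] · [1/s]
Adding exponents of each base unit: kg: 1, m: 2, s: -3
SI base units of power: kg·m²/s³

Answer: kg·m²/s³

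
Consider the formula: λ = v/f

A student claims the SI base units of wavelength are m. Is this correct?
Units of each symbol in λ = v/f:
  v (wave speed): m/s
  f (frequency): 1/s  → in the denominator, contributes s

Multiplying the contributions: [m/s] · [s]
Adding exponents of each base unit: m: 1
SI base units of wavelength: m

The claimed units m match the derived units, so the claim is correct.

Answer: Yes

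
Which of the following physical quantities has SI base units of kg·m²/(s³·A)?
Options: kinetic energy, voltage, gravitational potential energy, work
Checking the SI base units of each option:
  kinetic energy (E = ½mv²): kg·m²/s²  ✗
  voltage (V = IR): kg·m²/(s³·A)  ✓ matches
  gravitational potential energy (U = -GMm/r): kg·m²/s²  ✗
  work (W = Fd): kg·m²/s²  ✗

Only voltage has units kg·m²/(s³·A).

Answer: voltage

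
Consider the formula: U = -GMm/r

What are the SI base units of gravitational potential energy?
Units of each symbol in U = -GMm/r:
  G (gravitational constant): m³/(kg·s²)
  M (mass): kg
  m (mass): kg
  r (distance): m  → in the denominator, contributes 1/m
  The minus sign does not affect the units.

Multiplying the contributions: [m³/(kg·s²)] · [kg] · [kg] · [1/m]
Adding exponents of each base unit: kg: 1, m: 2, s: -2
SI base units of gravitational potential energy: kg·m²/s²

Answer: kg·m²/s²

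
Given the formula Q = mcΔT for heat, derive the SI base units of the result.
Units of each symbol in Q = mcΔT:
  m (mass): kg
  c (specific heat capacity, in J/(kg·K)): m²/(s²·K)
  ΔT (temperature change): K

Multiplying the contributions: [kg] · [m²/(s²·K)] · [K]
Adding exponents of each base unit: kg: 1, m: 2, s: -2
SI base units of heat: kg·m²/s²

Answer: kg·m²/s²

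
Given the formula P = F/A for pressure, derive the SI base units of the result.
Units of each symbol in P = F/A:
  F (force): kg·m/s²
  A (area): m²  → in the denominator, contributes 1/m²

Multiplying the contributions: [kg·m/s²] · [1/m²]
Adding exponents of each base unit: kg: 1, m: -1, s: -2
SI base units of pressure: kg/(m·s²)

Answer: kg/(m·s²)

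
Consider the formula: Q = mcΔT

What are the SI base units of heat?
Units of each symbol in Q = mcΔT:
  m (mass): kg
  c (specific heat capacity, in J/(kg·K)): m²/(s²·K)
  ΔT (temperature change): K

Multiplying the contributions: [kg] · [m²/(s²·K)] · [K]
Adding exponents of each base unit: kg: 1, m: 2, s: -2
SI base units of heat: kg·m²/s²

Answer: kg·m²/s²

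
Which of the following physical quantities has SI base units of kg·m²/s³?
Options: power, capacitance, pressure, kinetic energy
Checking the SI base units of each option:
  power (P = W/t): kg·m²/s³  ✓ matches
  capacitance (C = Q/V): s⁴·A²/(kg·m²)  ✗
  pressure (P = F/A): kg/(m·s²)  ✗
  kinetic energy (E = ½mv²): kg·m²/s²  ✗

Only power has units kg·m²/s³.

Answer: power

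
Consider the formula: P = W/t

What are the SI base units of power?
Units of each symbol in P = W/t:
  W (work): kg·m²/s²
  t (time): s  → in the denominator, contributes 1/s

Multiplying the contributions: [kg·m²/s²] · [1/s]
Adding exponents of each base unit: kg: 1, m: 2, s: -3
SI base units of power: kg·m²/s³

Answer: kg·m²/s³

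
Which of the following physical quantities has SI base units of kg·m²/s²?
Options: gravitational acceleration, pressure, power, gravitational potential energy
Checking the SI base units of each option:
  gravitational acceleration (g = GM/r²): m/s²  ✗
  pressure (P = F/A): kg/(m·s²)  ✗
  power (P = W/t): kg·m²/s³  ✗
  gravitational potential energy (U = -GMm/r): kg·m²/s²  ✓ matches

Only gravitational potential energy has units kg·m²/s².

Answer: gravitational potential energy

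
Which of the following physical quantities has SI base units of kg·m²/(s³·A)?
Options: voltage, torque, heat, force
Checking the SI base units of each option:
  voltage (V = IR): kg·m²/(s³·A)  ✓ matches
  torque (τ = Fr): kg·m²/s²  ✗
  heat (Q = mcΔT): kg·m²/s²  ✗
  force (F = ma): kg·m/s²  ✗

Only voltage has units kg·m²/(s³·A).

Answer: voltage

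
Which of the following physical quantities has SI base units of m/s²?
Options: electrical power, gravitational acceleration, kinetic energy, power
Checking the SI base units of each option:
  electrical power (P = IV): kg·m²/s³  ✗
  gravitational acceleration (g = GM/r²): m/s²  ✓ matches
  kinetic energy (E = ½mv²): kg·m²/s²  ✗
  power (P = W/t): kg·m²/s³  ✗

Only gravitational acceleration has units m/s².

Answer: gravitational acceleration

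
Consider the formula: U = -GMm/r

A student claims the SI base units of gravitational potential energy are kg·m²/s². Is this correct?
Units of each symbol in U = -GMm/r:
  G (gravitational constant): m³/(kg·s²)
  M (mass): kg
  m (mass): kg
  r (distance): m  → in the denominator, contributes 1/m
  The minus sign does not affect the units.

Multiplying the contributions: [m³/(kg·s²)] · [kg] · [kg] · [1/m]
Adding exponents of each base unit: kg: 1, m: 2, s: -2
SI base units of gravitational potential energy: kg·m²/s²

The claimed units kg·m²/s² match the derived units, so the claim is correct.

Answer: Yes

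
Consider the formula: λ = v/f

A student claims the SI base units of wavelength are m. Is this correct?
Units of each symbol in λ = v/f:
  v (wave speed): m/s
  f (frequency): 1/s  → in the denominator, contributes s

Multiplying the contributions: [m/s] · [s]
Adding exponents of each base unit: m: 1
SI base units of wavelength: m

The claimed units m match the derived units, so the claim is correct.

Answer: Yes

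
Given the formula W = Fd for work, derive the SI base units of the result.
Units of each symbol in W = Fd:
  F (force): kg·m/s²
  d (displacement): m

Multiplying the contributions: [kg·m/s²] · [m]
Adding exponents of each base unit: kg: 1, m: 2, s: -2
SI base units of work: kg·m²/s²

Answer: kg·m²/s²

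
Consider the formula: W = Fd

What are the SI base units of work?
Units of each symbol in W = Fd:
  F (force): kg·m/s²
  d (displacement): m

Multiplying the contributions: [kg·m/s²] · [m]
Adding exponents of each base unit: kg: 1, m: 2, s: -2
SI base units of work: kg·m²/s²

Answer: kg·m²/s²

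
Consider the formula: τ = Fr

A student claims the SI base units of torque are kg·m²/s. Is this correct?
Units of each symbol in τ = Fr:
  F (force): kg·m/s²
  r (lever arm): m

Multiplying the contributions: [kg·m/s²] · [m]
Adding exponents of each base unit: kg: 1, m: 2, s: -2
SI base units of torque: kg·m²/s²

The claimed units kg·m²/s (exponents kg: 1, m: 2, s: -1) do not match the derived units kg·m²/s² (exponents kg: 1, m: 2, s: -2), so the claim is incorrect.

Answer: No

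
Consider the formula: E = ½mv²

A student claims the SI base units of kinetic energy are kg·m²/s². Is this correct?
Units of each symbol in E = ½mv²:
  m (mass): kg
  v (speed): m/s  → to the power 2, contributes m²/s²
  The factor ½ is dimensionless.

Multiplying the contributions: [kg] · [m²/s²]
Adding exponents of each base unit: kg: 1, m: 2, s: -2
SI base units of kinetic energy: kg·m²/s²

The claimed units kg·m²/s² match the derived units, so the claim is correct.

Answer: Yes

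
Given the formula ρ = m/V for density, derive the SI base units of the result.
Units of each symbol in ρ = m/V:
  m (mass): kg
  V (volume): m³  → in the denominator, contributes 1/m³

Multiplying the contributions: [kg] · [1/m³]
Adding exponents of each base unit: kg: 1, m: -3
SI base units of density: kg/m³

Answer: kg/m³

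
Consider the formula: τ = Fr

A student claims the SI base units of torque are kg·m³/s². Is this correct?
Units of each symbol in τ = Fr:
  F (force): kg·m/s²
  r (lever arm): m

Multiplying the contributions: [kg·m/s²] · [m]
Adding exponents of each base unit: kg: 1, m: 2, s: -2
SI base units of torque: kg·m²/s²

The claimed units kg·m³/s² (exponents kg: 1, m: 3, s: -2) do not match the derived units kg·m²/s² (exponents kg: 1, m: 2, s: -2), so the claim is incorrect.

Answer: No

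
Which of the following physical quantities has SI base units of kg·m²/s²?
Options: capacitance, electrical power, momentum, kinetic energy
Checking the SI base units of each option:
  capacitance (C = Q/V): s⁴·A²/(kg·m²)  ✗
  electrical power (P = IV): kg·m²/s³  ✗
  momentum (p = mv): kg·m/s  ✗
  kinetic energy (E = ½mv²): kg·m²/s²  ✓ matches

Only kinetic energy has units kg·m²/s².

Answer: kinetic energy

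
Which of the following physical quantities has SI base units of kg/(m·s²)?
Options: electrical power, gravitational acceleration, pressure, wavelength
Checking the SI base units of each option:
  electrical power (P = IV): kg·m²/s³  ✗
  gravitational acceleration (g = GM/r²): m/s²  ✗
  pressure (P = F/A): kg/(m·s²)  ✓ matches
  wavelength (λ = v/f): m  ✗

Only pressure has units kg/(m·s²).

Answer: pressure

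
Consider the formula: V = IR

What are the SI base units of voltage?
Units of each symbol in V = IR:
  I (current): A
  R (resistance, in ohms): kg·m²/(s³·A²)

Multiplying the contributions: [A] · [kg·m²/(s³·A²)]
Adding exponents of each base unit: kg: 1, m: 2, s: -3, A: -1
SI base units of voltage: kg·m²/(s³·A)

Answer: kg·m²/(s³·A)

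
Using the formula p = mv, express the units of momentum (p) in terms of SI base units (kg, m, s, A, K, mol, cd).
Units of each symbol in p = mv:
  m (mass): kg
  v (velocity): m/s

Multiplying the contributions: [kg] · [m/s]
Adding exponents of each base unit: kg: 1, m: 1, s: -1
SI base units of momentum: kg·m/s

Answer: kg·m/s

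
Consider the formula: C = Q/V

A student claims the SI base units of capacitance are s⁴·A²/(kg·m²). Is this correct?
Units of each symbol in C = Q/V:
  Q (charge, in coulombs): s·A
  V (voltage, in volts): kg·m²/(s³·A)  → in the denominator, contributes s³·A/(kg·m²)

Multiplying the contributions: [s·A] · [s³·A/(kg·m²)]
Adding exponents of each base unit: kg: -1, m: -2, s: 4, A: 2
SI base units of capacitance: s⁴·A²/(kg·m²)

The claimed units s⁴·A²/(kg·m²) match the derived units, so the claim is correct.

Answer: Yes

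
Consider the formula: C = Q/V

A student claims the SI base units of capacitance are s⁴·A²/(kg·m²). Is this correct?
Units of each symbol in C = Q/V:
  Q (charge, in coulombs): s·A
  V (voltage, in volts): kg·m²/(s³·A)  → in the denominator, contributes s³·A/(kg·m²)

Multiplying the contributions: [s·A] · [s³·A/(kg·m²)]
Adding exponents of each base unit: kg: -1, m: -2, s: 4, A: 2
SI base units of capacitance: s⁴·A²/(kg·m²)

The claimed units s⁴·A²/(kg·m²) match the derived units, so the claim is correct.

Answer: Yes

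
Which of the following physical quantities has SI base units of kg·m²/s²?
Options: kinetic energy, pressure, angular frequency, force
Checking the SI base units of each option:
  kinetic energy (E = ½mv²): kg·m²/s²  ✓ matches
  pressure (P = F/A): kg/(m·s²)  ✗
  angular frequency (ω = 2πf): 1/s  ✗
  force (F = ma): kg·m/s²  ✗

Only kinetic energy has units kg·m²/s².

Answer: kinetic energy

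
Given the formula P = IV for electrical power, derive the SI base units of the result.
Units of each symbol in P = IV:
  I (current): A
  V (voltage, in volts): kg·m²/(s³·A)

Multiplying the contributions: [A] · [kg·m²/(s³·A)]
Adding exponents of each base unit: kg: 1, m: 2, s: -3
SI base units of electrical power: kg·m²/s³

Answer: kg·m²/s³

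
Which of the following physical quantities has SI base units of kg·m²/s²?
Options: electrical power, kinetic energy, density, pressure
Checking the SI base units of each option:
  electrical power (P = IV): kg·m²/s³  ✗
  kinetic energy (E = ½mv²): kg·m²/s²  ✓ matches
  density (ρ = m/V): kg/m³  ✗
  pressure (P = F/A): kg/(m·s²)  ✗

Only kinetic energy has units kg·m²/s².

Answer: kinetic energy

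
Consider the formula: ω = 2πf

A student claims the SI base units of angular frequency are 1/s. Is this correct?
Units of each symbol in ω = 2πf:
  f (frequency): 1/s
  The factor 2π is dimensionless.

Multiplying the contributions: [1/s]
Adding exponents of each base unit: s: -1
SI base units of angular frequency: 1/s

The claimed units 1/s match the derived units, so the claim is correct.

Answer: Yes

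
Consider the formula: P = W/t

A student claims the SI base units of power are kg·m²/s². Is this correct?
Units of each symbol in P = W/t:
  W (work): kg·m²/s²
  t (time): s  → in the denominator, contributes 1/s

Multiplying the contributions: [kg·m²/s²] · [1/s]
Adding exponents of each base unit: kg: 1, m: 2, s: -3
SI base units of power: kg·m²/s³

The claimed units kg·m²/s² (exponents kg: 1, m: 2, s: -2) do not match the derived units kg·m²/s³ (exponents kg: 1, m: 2, s: -3), so the claim is incorrect.

Answer: No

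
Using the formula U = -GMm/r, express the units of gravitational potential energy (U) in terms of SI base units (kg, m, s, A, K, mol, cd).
Units of each symbol in U = -GMm/r:
  G (gravitational constant): m³/(kg·s²)
  M (mass): kg
  m (mass): kg
  r (distance): m  → in the denominator, contributes 1/m
  The minus sign does not affect the units.

Multiplying the contributions: [m³/(kg·s²)] · [kg] · [kg] · [1/m]
Adding exponents of each base unit: kg: 1, m: 2, s: -2
SI base units of gravitational potential energy: kg·m²/s²

Answer: kg·m²/s²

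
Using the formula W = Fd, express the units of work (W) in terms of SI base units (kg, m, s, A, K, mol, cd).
Units of each symbol in W = Fd:
  F (force): kg·m/s²
  d (displacement): m

Multiplying the contributions: [kg·m/s²] · [m]
Adding exponents of each base unit: kg: 1, m: 2, s: -2
SI base units of work: kg·m²/s²

Answer: kg·m²/s²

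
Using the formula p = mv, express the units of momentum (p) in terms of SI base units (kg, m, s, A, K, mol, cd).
Units of each symbol in p = mv:
  m (mass): kg
  v (velocity): m/s

Multiplying the contributions: [kg] · [m/s]
Adding exponents of each base unit: kg: 1, m: 1, s: -1
SI base units of momentum: kg·m/s

Answer: kg·m/s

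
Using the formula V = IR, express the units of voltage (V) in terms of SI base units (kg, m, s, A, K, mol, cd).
Units of each symbol in V = IR:
  I (current): A
  R (resistance, in ohms): kg·m²/(s³·A²)

Multiplying the contributions: [A] · [kg·m²/(s³·A²)]
Adding exponents of each base unit: kg: 1, m: 2, s: -3, A: -1
SI base units of voltage: kg·m²/(s³·A)

Answer: kg·m²/(s³·A)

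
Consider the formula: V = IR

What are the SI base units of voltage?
Units of each symbol in V = IR:
  I (current): A
  R (resistance, in ohms): kg·m²/(s³·A²)

Multiplying the contributions: [A] · [kg·m²/(s³·A²)]
Adding exponents of each base unit: kg: 1, m: 2, s: -3, A: -1
SI base units of voltage: kg·m²/(s³·A)

Answer: kg·m²/(s³·A)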